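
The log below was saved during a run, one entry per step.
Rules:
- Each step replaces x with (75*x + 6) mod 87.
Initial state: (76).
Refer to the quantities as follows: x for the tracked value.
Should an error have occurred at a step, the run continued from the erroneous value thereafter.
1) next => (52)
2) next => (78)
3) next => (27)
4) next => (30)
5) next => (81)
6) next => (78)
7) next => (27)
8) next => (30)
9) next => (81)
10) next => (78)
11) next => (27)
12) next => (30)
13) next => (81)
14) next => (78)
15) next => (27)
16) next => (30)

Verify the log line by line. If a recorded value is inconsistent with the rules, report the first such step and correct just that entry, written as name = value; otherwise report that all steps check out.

Step 1: x = (75*76 + 6) mod 87 = 51 — not what was recorded.
First incorrect step: 1; the correct value is x = 51.

step 1, x = 51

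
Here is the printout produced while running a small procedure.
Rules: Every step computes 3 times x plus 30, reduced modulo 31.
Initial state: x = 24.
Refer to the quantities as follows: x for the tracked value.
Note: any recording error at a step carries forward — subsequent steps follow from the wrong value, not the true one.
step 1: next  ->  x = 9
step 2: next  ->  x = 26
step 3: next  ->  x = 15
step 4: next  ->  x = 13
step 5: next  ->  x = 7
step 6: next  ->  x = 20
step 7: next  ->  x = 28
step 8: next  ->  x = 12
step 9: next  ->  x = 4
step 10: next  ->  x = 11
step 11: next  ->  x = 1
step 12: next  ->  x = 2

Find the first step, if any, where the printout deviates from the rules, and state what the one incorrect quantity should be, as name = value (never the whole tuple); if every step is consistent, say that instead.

step 8, x = 21

step 1: x = (3*24 + 30) mod 31 = 9 -> in agreement
step 2: x = (3*9 + 30) mod 31 = 26 -> matches
step 3: x = (3*26 + 30) mod 31 = 15 -> matches
step 4: x = (3*15 + 30) mod 31 = 13 -> confirmed correct
step 5: x = (3*13 + 30) mod 31 = 7 -> agrees with the printout
step 6: x = (3*7 + 30) mod 31 = 20 -> consistent with the printout
step 7: x = (3*20 + 30) mod 31 = 28 -> matches
step 8: x = (3*28 + 30) mod 31 = 21 -> the printout has a different value
First deviation found at step 8; the corrected entry is x = 21.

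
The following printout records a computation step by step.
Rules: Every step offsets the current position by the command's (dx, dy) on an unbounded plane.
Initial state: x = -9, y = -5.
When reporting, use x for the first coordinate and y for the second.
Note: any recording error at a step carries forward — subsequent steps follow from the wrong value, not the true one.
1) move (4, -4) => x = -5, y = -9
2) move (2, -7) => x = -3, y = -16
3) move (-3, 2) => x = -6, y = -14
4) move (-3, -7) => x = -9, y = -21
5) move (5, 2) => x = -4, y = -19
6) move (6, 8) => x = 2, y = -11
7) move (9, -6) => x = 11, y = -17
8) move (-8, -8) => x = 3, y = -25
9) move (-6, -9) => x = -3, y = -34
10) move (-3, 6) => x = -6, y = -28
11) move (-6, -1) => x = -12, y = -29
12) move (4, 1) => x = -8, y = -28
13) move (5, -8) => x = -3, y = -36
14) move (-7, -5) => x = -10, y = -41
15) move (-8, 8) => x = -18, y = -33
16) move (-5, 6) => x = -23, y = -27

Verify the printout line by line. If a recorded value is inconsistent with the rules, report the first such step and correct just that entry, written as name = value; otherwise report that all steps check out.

no error

Step 1: x = -9 + (4) = -5, y = -5 + (-4) = -9 — same as recorded.
Step 2: x = -5 + (2) = -3, y = -9 + (-7) = -16 — checks out.
Step 3: x = -3 + (-3) = -6, y = -16 + (2) = -14 — confirmed correct.
Step 4: x = -6 + (-3) = -9, y = -14 + (-7) = -21 — same as recorded.
Step 5: x = -9 + (5) = -4, y = -21 + (2) = -19 — in agreement.
Step 6: x = -4 + (6) = 2, y = -19 + (8) = -11 — no discrepancy.
Step 7: x = 2 + (9) = 11, y = -11 + (-6) = -17 — same as recorded.
Step 8: x = 11 + (-8) = 3, y = -17 + (-8) = -25 — confirmed correct.
Step 9: x = 3 + (-6) = -3, y = -25 + (-9) = -34 — verified.
Step 10: x = -3 + (-3) = -6, y = -34 + (6) = -28 — in agreement.
Step 11: x = -6 + (-6) = -12, y = -28 + (-1) = -29 — matches.
Step 12: x = -12 + (4) = -8, y = -29 + (1) = -28 — in agreement.
Step 13: x = -8 + (5) = -3, y = -28 + (-8) = -36 — in agreement.
Step 14: x = -3 + (-7) = -10, y = -36 + (-5) = -41 — exactly as logged.
Step 15: x = -10 + (-8) = -18, y = -41 + (8) = -33 — no discrepancy.
Step 16: x = -18 + (-5) = -23, y = -33 + (6) = -27 — checks out.
No step deviates from the rules.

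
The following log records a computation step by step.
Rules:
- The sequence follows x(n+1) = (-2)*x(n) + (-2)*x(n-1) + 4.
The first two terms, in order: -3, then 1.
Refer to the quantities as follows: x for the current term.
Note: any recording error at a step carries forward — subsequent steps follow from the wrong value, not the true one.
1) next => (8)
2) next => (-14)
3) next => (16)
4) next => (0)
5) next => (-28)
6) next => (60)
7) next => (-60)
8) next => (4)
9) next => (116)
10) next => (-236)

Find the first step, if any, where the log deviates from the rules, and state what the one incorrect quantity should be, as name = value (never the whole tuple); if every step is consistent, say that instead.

no error

Step 1: x = -2*(1) + (-2)*(-3) + (4) = 8 — matches.
Step 2: x = -2*(8) + (-2)*(1) + (4) = -14 — agrees with the log.
Step 3: x = -2*(-14) + (-2)*(8) + (4) = 16 — no discrepancy.
Step 4: x = -2*(16) + (-2)*(-14) + (4) = 0 — exactly as logged.
Step 5: x = -2*(0) + (-2)*(16) + (4) = -28 — matches.
Step 6: x = -2*(-28) + (-2)*(0) + (4) = 60 — agrees with the log.
Step 7: x = -2*(60) + (-2)*(-28) + (4) = -60 — same as recorded.
Step 8: x = -2*(-60) + (-2)*(60) + (4) = 4 — in agreement.
Step 9: x = -2*(4) + (-2)*(-60) + (4) = 116 — confirmed correct.
Step 10: x = -2*(116) + (-2)*(4) + (4) = -236 — in agreement.
Nothing is out of place; the run is error-free.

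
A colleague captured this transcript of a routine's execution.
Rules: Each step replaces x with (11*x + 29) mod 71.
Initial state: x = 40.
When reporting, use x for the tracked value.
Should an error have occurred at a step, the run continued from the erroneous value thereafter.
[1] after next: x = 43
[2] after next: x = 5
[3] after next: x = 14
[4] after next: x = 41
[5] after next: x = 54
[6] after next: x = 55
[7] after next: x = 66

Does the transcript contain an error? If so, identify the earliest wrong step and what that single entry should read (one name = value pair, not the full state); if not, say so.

Step 1: x = (11*40 + 29) mod 71 = 43 — agrees with the transcript.
Step 2: x = (11*43 + 29) mod 71 = 5 — exactly as logged.
Step 3: x = (11*5 + 29) mod 71 = 13 — not what was recorded.
First deviation found at step 3; the corrected entry is x = 13.

step 3, x = 13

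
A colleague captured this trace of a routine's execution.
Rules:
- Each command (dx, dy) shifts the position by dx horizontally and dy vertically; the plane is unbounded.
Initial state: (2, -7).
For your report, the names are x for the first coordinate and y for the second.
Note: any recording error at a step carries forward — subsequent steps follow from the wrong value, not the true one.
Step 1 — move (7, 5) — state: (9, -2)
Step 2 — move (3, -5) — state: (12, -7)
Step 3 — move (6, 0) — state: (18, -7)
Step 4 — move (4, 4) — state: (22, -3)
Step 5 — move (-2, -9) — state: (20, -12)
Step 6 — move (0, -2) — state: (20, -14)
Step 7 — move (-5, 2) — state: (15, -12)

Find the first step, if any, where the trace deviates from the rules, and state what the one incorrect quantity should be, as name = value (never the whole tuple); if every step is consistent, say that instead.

no error

Step 1: x = 2 + (7) = 9, y = -7 + (5) = -2 — checks out.
Step 2: x = 9 + (3) = 12, y = -2 + (-5) = -7 — matches.
Step 3: x = 12 + (6) = 18, y = -7 + (0) = -7 — matches.
Step 4: x = 18 + (4) = 22, y = -7 + (4) = -3 — matches.
Step 5: x = 22 + (-2) = 20, y = -3 + (-9) = -12 — verified.
Step 6: x = 20 + (0) = 20, y = -12 + (-2) = -14 — matches.
Step 7: x = 20 + (-5) = 15, y = -14 + (2) = -12 — agrees with the trace.
All entries verified; no error found.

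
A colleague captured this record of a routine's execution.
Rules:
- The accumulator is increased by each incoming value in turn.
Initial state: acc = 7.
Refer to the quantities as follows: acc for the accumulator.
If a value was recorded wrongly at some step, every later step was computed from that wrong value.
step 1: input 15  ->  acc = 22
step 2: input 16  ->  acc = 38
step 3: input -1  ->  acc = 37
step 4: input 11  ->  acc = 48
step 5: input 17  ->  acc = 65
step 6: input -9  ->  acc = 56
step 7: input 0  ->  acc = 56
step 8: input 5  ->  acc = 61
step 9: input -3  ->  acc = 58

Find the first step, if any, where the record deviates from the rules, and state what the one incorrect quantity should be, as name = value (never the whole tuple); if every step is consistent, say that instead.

Recomputing the run from the initial state:
step 1: acc = 22
step 2: acc = 38
step 3: acc = 37
step 4: acc = 48
step 5: acc = 65
step 6: acc = 56
step 7: acc = 56
step 8: acc = 61
step 9: acc = 58
This matches the record at every step.

no error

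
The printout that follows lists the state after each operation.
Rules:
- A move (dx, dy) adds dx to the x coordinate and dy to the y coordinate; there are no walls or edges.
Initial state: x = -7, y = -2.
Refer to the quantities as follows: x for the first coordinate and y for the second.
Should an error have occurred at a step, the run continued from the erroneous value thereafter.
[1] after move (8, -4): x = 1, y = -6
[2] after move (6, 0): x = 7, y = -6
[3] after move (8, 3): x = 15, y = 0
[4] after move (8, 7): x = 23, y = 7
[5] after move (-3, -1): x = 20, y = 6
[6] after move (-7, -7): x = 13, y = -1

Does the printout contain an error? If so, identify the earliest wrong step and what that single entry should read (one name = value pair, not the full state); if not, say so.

Step 1: x = -7 + (8) = 1, y = -2 + (-4) = -6 — verified.
Step 2: x = 1 + (6) = 7, y = -6 + (0) = -6 — checks out.
Step 3: x = 7 + (8) = 15, y = -6 + (3) = -3 — this is not what the printout shows.
First incorrect step: 3; the correct value is y = -3.

step 3, y = -3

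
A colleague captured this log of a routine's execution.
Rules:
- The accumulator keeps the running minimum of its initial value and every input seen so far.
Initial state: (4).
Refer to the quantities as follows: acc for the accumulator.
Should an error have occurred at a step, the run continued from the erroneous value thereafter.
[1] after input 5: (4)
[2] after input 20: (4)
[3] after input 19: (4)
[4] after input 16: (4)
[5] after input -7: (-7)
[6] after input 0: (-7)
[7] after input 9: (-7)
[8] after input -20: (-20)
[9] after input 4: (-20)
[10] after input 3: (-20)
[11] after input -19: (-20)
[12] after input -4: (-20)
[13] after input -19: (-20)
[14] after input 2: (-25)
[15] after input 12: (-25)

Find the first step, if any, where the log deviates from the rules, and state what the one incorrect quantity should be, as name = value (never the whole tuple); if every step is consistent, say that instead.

step 14, acc = -20

step 1: acc = min(4, 5) = 4 -> matches
step 2: acc = min(4, 20) = 4 -> verified
step 3: acc = min(4, 19) = 4 -> matches
step 4: acc = min(4, 16) = 4 -> confirmed correct
step 5: acc = min(4, -7) = -7 -> confirmed correct
step 6: acc = min(-7, 0) = -7 -> no discrepancy
step 7: acc = min(-7, 9) = -7 -> verified
step 8: acc = min(-7, -20) = -20 -> no discrepancy
step 9: acc = min(-20, 4) = -20 -> in agreement
step 10: acc = min(-20, 3) = -20 -> no discrepancy
step 11: acc = min(-20, -19) = -20 -> confirmed correct
step 12: acc = min(-20, -4) = -20 -> same as recorded
step 13: acc = min(-20, -19) = -20 -> confirmed correct
step 14: acc = min(-20, 2) = -20 -> first mismatch against the log
So the first discrepancy is step 14, where the right value is acc = -20.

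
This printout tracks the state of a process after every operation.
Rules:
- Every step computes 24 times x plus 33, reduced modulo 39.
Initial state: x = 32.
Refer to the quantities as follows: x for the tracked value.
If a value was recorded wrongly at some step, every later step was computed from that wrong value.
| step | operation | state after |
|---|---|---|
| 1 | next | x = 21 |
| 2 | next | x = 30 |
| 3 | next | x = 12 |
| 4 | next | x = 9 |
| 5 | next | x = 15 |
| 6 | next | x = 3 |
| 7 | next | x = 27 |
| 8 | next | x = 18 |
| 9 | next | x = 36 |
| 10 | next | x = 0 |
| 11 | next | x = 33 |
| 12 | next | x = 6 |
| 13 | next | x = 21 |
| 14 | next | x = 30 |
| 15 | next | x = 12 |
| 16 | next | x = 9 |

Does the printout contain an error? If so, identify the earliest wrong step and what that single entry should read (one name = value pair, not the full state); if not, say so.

step 1: x = (24*32 + 33) mod 39 = 21 -> matches
step 2: x = (24*21 + 33) mod 39 = 30 -> agrees with the printout
step 3: x = (24*30 + 33) mod 39 = 12 -> in agreement
step 4: x = (24*12 + 33) mod 39 = 9 -> consistent with the printout
step 5: x = (24*9 + 33) mod 39 = 15 -> consistent with the printout
step 6: x = (24*15 + 33) mod 39 = 3 -> exactly as logged
step 7: x = (24*3 + 33) mod 39 = 27 -> consistent with the printout
step 8: x = (24*27 + 33) mod 39 = 18 -> checks out
step 9: x = (24*18 + 33) mod 39 = 36 -> consistent with the printout
step 10: x = (24*36 + 33) mod 39 = 0 -> matches
step 11: x = (24*0 + 33) mod 39 = 33 -> exactly as logged
step 12: x = (24*33 + 33) mod 39 = 6 -> verified
step 13: x = (24*6 + 33) mod 39 = 21 -> same as recorded
step 14: x = (24*21 + 33) mod 39 = 30 -> same as recorded
step 15: x = (24*30 + 33) mod 39 = 12 -> confirmed correct
step 16: x = (24*12 + 33) mod 39 = 9 -> same as recorded
Each recorded entry agrees with the recomputation.

no error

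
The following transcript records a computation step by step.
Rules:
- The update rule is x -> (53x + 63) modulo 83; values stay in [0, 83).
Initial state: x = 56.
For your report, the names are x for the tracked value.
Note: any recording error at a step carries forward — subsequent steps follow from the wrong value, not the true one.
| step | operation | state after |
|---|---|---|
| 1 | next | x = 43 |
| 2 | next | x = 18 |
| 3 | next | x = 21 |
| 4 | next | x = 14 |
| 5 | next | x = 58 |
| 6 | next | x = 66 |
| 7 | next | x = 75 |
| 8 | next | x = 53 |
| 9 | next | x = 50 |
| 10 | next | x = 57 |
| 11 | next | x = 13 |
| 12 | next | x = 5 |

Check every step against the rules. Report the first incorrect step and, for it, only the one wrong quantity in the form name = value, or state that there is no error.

step 8, x = 54

1. x = (53*56 + 63) mod 83 = 43 (agrees with the transcript)
2. x = (53*43 + 63) mod 83 = 18 (agrees with the transcript)
3. x = (53*18 + 63) mod 83 = 21 (agrees with the transcript)
4. x = (53*21 + 63) mod 83 = 14 (agrees with the transcript)
5. x = (53*14 + 63) mod 83 = 58 (checks out)
6. x = (53*58 + 63) mod 83 = 66 (verified)
7. x = (53*66 + 63) mod 83 = 75 (consistent with the transcript)
8. x = (53*75 + 63) mod 83 = 54 (the transcript disagrees here)
First incorrect step: 8; the correct value is x = 54.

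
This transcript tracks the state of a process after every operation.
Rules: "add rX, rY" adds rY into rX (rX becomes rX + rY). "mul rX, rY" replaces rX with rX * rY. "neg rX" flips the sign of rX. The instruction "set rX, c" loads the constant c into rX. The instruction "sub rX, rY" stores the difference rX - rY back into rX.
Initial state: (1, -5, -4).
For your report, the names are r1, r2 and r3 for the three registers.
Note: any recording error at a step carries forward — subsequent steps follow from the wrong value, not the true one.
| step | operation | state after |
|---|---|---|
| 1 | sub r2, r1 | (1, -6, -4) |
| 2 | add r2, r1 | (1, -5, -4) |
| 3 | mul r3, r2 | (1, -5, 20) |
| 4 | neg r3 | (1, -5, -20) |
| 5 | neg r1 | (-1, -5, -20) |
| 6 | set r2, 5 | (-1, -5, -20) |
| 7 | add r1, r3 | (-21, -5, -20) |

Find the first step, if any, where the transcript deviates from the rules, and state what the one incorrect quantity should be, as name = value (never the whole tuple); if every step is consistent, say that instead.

step 1: r2 = -5 - 1 = -6 -> in agreement
step 2: r2 = -6 + 1 = -5 -> verified
step 3: r3 = -4 * -5 = 20 -> confirmed correct
step 4: r3 = -(20) = -20 -> no discrepancy
step 5: r1 = -(1) = -1 -> verified
step 6: r2 = 5 -> the recorded entry deviates here
Step 6 is the first one off; corrected, r2 = 5.

step 6, r2 = 5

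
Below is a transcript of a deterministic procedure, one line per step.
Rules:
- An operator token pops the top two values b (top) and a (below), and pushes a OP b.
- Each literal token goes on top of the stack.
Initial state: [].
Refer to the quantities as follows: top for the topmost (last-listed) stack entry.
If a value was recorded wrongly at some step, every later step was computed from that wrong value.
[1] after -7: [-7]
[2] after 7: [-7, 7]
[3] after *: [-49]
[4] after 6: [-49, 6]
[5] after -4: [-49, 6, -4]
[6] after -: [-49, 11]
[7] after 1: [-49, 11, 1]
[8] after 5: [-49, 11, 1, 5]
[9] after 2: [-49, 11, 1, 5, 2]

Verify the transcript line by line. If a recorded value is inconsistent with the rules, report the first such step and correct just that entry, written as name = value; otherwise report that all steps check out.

step 6, top = 10

1. push -7: top = -7 (checks out)
2. push 7: top = 7 (exactly as logged)
3. -7 * 7 = -49 (matches)
4. push 6: top = 6 (in agreement)
5. push -4: top = -4 (in agreement)
6. 6 - -4 = 10 (the recorded entry deviates here)
That makes step 6 the first incorrect line — top = 10 is what it should show.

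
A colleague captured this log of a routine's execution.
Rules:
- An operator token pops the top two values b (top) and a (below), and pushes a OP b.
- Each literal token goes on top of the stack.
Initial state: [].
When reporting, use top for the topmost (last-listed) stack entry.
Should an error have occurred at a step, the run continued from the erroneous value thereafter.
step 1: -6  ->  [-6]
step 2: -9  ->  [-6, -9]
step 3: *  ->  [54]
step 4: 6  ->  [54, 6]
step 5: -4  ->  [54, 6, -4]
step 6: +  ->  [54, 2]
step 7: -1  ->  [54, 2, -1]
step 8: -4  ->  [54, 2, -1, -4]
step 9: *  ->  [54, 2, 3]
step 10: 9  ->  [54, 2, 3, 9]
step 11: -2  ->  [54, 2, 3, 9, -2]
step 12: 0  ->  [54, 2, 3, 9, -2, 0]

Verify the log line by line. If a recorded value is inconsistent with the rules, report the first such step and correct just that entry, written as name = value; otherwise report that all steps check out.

Recomputing the run from the initial state:
step 1: [-6]
step 2: [-6, -9]
step 3: [54]
step 4: [54, 6]
step 5: [54, 6, -4]
step 6: [54, 2]
step 7: [54, 2, -1]
step 8: [54, 2, -1, -4]
step 9: [54, 2, 4]
step 10: [54, 2, 4, 9]
step 11: [54, 2, 4, 9, -2]
step 12: [54, 2, 4, 9, -2, 0]
The first disagreement with the log is at step 9, where the value should be top = 4.

step 9, top = 4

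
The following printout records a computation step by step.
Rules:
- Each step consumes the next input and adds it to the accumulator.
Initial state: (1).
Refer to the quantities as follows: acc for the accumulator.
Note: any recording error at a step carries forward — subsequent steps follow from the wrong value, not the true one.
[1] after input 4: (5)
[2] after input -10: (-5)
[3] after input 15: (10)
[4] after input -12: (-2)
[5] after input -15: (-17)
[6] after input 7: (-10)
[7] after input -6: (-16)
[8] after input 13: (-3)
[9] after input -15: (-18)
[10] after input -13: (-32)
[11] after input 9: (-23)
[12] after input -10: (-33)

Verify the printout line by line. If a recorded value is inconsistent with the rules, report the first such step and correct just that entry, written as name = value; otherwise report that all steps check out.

step 10, acc = -31

1. acc = 1 + 4 = 5 (same as recorded)
2. acc = 5 + -10 = -5 (verified)
3. acc = -5 + 15 = 10 (checks out)
4. acc = 10 + -12 = -2 (consistent with the printout)
5. acc = -2 + -15 = -17 (confirmed correct)
6. acc = -17 + 7 = -10 (verified)
7. acc = -10 + -6 = -16 (confirmed correct)
8. acc = -16 + 13 = -3 (verified)
9. acc = -3 + -15 = -18 (confirmed correct)
10. acc = -18 + -13 = -31 (not what was recorded)
That makes step 10 the first incorrect line — acc = -31 is what it should show.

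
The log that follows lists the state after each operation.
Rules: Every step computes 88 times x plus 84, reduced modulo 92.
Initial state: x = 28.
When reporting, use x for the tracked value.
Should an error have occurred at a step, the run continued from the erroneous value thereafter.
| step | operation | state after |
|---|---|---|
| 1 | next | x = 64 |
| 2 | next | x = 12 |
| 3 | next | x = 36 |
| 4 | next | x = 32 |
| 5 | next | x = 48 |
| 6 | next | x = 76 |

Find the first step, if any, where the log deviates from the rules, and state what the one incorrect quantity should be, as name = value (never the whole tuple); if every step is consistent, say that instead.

no error

Recomputing the run from the initial state:
step 1: x = 64
step 2: x = 12
step 3: x = 36
step 4: x = 32
step 5: x = 48
step 6: x = 76
This matches the log at every step.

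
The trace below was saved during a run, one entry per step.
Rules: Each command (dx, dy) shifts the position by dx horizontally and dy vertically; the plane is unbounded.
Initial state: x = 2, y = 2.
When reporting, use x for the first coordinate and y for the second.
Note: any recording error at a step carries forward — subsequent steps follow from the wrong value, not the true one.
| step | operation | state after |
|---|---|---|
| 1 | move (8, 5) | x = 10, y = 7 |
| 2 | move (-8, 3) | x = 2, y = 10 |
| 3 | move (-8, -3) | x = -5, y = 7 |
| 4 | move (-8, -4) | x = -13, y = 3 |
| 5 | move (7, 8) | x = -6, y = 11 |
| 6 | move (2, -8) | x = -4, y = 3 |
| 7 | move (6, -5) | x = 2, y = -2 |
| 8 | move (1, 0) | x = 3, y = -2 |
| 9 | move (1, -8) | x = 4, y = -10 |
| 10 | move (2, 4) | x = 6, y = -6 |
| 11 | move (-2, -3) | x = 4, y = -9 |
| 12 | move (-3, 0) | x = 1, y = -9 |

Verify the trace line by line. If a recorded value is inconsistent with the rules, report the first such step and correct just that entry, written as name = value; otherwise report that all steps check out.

Recomputing the run from the initial state:
step 1: x = 10, y = 7
step 2: x = 2, y = 10
step 3: x = -6, y = 7
step 4: x = -14, y = 3
step 5: x = -7, y = 11
step 6: x = -5, y = 3
step 7: x = 1, y = -2
step 8: x = 2, y = -2
step 9: x = 3, y = -10
step 10: x = 5, y = -6
step 11: x = 3, y = -9
step 12: x = 0, y = -9
The first disagreement with the trace is at step 3, where the value should be x = -6.

step 3, x = -6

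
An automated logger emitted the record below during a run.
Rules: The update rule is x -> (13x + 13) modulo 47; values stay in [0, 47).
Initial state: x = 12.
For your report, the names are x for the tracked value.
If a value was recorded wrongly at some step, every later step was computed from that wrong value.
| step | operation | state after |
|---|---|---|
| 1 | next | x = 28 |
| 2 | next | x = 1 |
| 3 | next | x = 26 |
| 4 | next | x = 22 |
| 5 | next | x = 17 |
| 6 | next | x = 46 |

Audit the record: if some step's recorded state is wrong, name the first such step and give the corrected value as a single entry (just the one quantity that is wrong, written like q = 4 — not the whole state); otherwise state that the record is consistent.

Step 1: x = (13*12 + 13) mod 47 = 28 — no discrepancy.
Step 2: x = (13*28 + 13) mod 47 = 1 — matches.
Step 3: x = (13*1 + 13) mod 47 = 26 — matches.
Step 4: x = (13*26 + 13) mod 47 = 22 — exactly as logged.
Step 5: x = (13*22 + 13) mod 47 = 17 — verified.
Step 6: x = (13*17 + 13) mod 47 = 46 — no discrepancy.
All entries verified; no error found.

no error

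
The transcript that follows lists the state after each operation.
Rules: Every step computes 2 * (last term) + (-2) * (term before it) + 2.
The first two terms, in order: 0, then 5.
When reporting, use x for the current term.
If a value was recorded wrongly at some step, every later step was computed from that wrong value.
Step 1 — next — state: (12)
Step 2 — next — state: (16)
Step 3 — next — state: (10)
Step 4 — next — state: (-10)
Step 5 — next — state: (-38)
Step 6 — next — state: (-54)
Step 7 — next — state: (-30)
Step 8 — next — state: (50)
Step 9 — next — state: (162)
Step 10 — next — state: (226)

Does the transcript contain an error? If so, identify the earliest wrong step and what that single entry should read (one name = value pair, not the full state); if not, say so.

no error

1. x = 2*(5) + (-2)*(0) + (2) = 12 (agrees with the transcript)
2. x = 2*(12) + (-2)*(5) + (2) = 16 (consistent with the transcript)
3. x = 2*(16) + (-2)*(12) + (2) = 10 (in agreement)
4. x = 2*(10) + (-2)*(16) + (2) = -10 (exactly as logged)
5. x = 2*(-10) + (-2)*(10) + (2) = -38 (same as recorded)
6. x = 2*(-38) + (-2)*(-10) + (2) = -54 (consistent with the transcript)
7. x = 2*(-54) + (-2)*(-38) + (2) = -30 (confirmed correct)
8. x = 2*(-30) + (-2)*(-54) + (2) = 50 (verified)
9. x = 2*(50) + (-2)*(-30) + (2) = 162 (confirmed correct)
10. x = 2*(162) + (-2)*(50) + (2) = 226 (in agreement)
Each recorded entry agrees with the recomputation.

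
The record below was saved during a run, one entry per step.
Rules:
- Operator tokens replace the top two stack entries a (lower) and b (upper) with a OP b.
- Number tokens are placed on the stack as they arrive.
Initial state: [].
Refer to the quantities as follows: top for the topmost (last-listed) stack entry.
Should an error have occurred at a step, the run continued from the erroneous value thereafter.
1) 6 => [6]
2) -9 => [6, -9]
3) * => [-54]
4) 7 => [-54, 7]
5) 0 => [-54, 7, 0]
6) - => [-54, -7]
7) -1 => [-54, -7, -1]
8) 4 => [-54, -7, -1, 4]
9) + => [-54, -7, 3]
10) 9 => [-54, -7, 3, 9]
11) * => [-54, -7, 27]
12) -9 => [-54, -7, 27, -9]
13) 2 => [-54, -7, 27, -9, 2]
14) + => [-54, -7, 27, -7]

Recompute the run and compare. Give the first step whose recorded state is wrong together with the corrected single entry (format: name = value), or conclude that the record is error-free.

1. push 6: top = 6 (no discrepancy)
2. push -9: top = -9 (no discrepancy)
3. 6 * -9 = -54 (same as recorded)
4. push 7: top = 7 (confirmed correct)
5. push 0: top = 0 (confirmed correct)
6. 7 - 0 = 7 (not what was recorded)
The earliest wrong entry is at step 6: it should read top = 7.

step 6, top = 7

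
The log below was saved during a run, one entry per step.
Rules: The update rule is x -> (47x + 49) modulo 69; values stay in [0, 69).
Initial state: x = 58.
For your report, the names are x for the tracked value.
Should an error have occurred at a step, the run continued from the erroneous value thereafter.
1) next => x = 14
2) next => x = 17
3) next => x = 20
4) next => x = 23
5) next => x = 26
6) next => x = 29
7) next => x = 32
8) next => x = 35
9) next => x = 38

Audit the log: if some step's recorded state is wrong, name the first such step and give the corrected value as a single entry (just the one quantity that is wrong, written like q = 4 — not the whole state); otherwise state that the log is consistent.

1. x = (47*58 + 49) mod 69 = 15 (this is not what the log shows)
First incorrect step: 1; the correct value is x = 15.

step 1, x = 15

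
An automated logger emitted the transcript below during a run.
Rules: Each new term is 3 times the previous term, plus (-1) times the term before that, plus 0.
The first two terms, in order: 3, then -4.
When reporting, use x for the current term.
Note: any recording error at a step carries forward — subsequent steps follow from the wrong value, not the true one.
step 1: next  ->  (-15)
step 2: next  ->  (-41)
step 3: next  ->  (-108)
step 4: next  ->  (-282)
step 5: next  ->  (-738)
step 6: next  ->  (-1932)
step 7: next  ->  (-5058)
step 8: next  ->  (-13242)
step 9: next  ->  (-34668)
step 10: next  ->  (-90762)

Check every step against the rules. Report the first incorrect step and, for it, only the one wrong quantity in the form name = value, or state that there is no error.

Step 1: x = 3*(-4) + (-1)*(3) + (0) = -15 — exactly as logged.
Step 2: x = 3*(-15) + (-1)*(-4) + (0) = -41 — exactly as logged.
Step 3: x = 3*(-41) + (-1)*(-15) + (0) = -108 — confirmed correct.
Step 4: x = 3*(-108) + (-1)*(-41) + (0) = -283 — the recorded entry deviates here.
The audit stops at step 4: the recorded entry is wrong and should be x = -283.

step 4, x = -283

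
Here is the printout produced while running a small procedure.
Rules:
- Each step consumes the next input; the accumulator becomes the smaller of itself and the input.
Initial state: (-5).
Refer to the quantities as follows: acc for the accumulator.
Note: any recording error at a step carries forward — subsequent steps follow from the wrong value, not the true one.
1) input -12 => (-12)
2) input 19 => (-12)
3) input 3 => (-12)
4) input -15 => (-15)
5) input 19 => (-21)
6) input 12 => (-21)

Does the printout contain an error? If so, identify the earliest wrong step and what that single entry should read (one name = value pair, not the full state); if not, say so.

step 5, acc = -15

Recomputing the run from the initial state:
step 1: acc = -12
step 2: acc = -12
step 3: acc = -12
step 4: acc = -15
step 5: acc = -15
step 6: acc = -15
The first disagreement with the printout is at step 5, where the value should be acc = -15.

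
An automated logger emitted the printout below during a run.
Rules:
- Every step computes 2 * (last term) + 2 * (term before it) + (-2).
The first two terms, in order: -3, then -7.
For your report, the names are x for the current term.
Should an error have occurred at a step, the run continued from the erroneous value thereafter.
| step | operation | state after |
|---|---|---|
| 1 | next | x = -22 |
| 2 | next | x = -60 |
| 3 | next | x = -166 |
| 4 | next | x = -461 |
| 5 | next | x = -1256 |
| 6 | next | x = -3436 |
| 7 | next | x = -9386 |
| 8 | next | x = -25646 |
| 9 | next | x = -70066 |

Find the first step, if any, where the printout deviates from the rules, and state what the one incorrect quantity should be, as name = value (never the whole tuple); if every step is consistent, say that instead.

step 1: x = 2*(-7) + (2)*(-3) + (-2) = -22 -> agrees with the printout
step 2: x = 2*(-22) + (2)*(-7) + (-2) = -60 -> checks out
step 3: x = 2*(-60) + (2)*(-22) + (-2) = -166 -> in agreement
step 4: x = 2*(-166) + (2)*(-60) + (-2) = -454 -> not what was recorded
First deviation found at step 4; the corrected entry is x = -454.

step 4, x = -454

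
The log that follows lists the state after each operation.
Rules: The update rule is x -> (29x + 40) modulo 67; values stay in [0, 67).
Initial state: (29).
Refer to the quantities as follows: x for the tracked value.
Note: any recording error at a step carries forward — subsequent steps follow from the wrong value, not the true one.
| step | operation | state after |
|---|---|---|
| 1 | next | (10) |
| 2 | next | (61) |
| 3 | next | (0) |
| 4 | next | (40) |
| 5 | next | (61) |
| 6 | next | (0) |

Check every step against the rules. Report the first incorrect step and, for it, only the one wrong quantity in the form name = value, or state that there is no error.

step 2, x = 62

Recomputing the run from the initial state:
step 1: x = 10
step 2: x = 62
step 3: x = 29
step 4: x = 10
step 5: x = 62
step 6: x = 29
The first disagreement with the log is at step 2, where the value should be x = 62.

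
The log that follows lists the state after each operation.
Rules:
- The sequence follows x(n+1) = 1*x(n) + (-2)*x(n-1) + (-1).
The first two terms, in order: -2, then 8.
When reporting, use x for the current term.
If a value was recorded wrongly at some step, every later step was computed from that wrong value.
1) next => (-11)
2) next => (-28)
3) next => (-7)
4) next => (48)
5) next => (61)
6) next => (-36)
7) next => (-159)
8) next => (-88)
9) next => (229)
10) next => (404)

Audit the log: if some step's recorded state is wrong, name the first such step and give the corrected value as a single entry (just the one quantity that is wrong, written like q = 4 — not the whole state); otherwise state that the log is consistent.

step 1, x = 11

1. x = 1*(8) + (-2)*(-2) + (-1) = 11 (a discrepancy with the log)
That makes step 1 the first incorrect line — x = 11 is what it should show.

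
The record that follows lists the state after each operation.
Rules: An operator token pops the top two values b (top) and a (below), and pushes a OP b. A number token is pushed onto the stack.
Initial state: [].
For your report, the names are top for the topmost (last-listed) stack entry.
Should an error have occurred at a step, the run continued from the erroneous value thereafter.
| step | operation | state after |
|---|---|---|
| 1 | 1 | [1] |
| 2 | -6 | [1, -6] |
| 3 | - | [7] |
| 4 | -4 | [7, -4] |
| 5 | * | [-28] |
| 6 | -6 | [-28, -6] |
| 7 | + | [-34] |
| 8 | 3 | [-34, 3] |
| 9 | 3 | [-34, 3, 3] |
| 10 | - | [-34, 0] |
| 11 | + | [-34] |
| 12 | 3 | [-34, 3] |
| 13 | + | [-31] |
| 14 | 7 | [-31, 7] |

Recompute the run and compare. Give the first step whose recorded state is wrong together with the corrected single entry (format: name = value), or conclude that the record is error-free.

Recomputing the run from the initial state:
step 1: [1]
step 2: [1, -6]
step 3: [7]
step 4: [7, -4]
step 5: [-28]
step 6: [-28, -6]
step 7: [-34]
step 8: [-34, 3]
step 9: [-34, 3, 3]
step 10: [-34, 0]
step 11: [-34]
step 12: [-34, 3]
step 13: [-31]
step 14: [-31, 7]
This matches the record at every step.

no error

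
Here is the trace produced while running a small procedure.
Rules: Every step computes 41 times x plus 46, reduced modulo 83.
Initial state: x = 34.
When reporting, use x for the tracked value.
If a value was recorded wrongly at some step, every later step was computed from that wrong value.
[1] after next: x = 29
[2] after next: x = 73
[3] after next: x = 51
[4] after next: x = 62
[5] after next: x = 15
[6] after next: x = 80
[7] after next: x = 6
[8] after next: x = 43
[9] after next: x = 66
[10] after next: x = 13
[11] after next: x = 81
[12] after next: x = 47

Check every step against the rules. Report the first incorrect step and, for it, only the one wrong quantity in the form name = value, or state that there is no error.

no error

1. x = (41*34 + 46) mod 83 = 29 (consistent with the trace)
2. x = (41*29 + 46) mod 83 = 73 (consistent with the trace)
3. x = (41*73 + 46) mod 83 = 51 (matches)
4. x = (41*51 + 46) mod 83 = 62 (in agreement)
5. x = (41*62 + 46) mod 83 = 15 (in agreement)
6. x = (41*15 + 46) mod 83 = 80 (same as recorded)
7. x = (41*80 + 46) mod 83 = 6 (consistent with the trace)
8. x = (41*6 + 46) mod 83 = 43 (same as recorded)
9. x = (41*43 + 46) mod 83 = 66 (confirmed correct)
10. x = (41*66 + 46) mod 83 = 13 (no discrepancy)
11. x = (41*13 + 46) mod 83 = 81 (verified)
12. x = (41*81 + 46) mod 83 = 47 (checks out)
Each recorded entry agrees with the recomputation.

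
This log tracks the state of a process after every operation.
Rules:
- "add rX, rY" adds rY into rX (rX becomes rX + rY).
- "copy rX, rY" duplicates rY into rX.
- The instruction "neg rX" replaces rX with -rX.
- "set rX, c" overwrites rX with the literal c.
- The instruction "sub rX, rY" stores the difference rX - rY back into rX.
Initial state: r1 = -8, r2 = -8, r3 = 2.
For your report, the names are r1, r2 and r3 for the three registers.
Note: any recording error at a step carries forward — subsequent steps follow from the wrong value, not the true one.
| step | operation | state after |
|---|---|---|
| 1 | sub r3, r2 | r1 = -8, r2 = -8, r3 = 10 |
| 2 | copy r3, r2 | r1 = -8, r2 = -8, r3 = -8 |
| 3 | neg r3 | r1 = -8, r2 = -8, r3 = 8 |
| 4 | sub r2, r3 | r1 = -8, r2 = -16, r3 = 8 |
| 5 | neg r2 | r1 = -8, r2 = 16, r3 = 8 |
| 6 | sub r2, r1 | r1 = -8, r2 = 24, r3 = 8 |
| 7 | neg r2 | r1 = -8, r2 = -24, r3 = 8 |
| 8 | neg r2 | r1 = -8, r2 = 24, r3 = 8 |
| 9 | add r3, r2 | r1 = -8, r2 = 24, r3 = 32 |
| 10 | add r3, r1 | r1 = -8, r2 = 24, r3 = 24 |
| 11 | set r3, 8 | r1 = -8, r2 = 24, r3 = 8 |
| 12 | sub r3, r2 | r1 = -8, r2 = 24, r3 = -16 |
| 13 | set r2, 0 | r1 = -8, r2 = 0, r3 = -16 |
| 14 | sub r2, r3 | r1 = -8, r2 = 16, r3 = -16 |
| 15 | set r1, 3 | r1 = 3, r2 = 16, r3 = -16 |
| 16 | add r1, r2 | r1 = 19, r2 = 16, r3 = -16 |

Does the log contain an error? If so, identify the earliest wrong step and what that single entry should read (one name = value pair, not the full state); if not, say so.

step 1: r3 = 2 - -8 = 10 -> confirmed correct
step 2: r3 = -8 -> verified
step 3: r3 = -(-8) = 8 -> same as recorded
step 4: r2 = -8 - 8 = -16 -> exactly as logged
step 5: r2 = -(-16) = 16 -> in agreement
step 6: r2 = 16 - -8 = 24 -> same as recorded
step 7: r2 = -(24) = -24 -> confirmed correct
step 8: r2 = -(-24) = 24 -> checks out
step 9: r3 = 8 + 24 = 32 -> exactly as logged
step 10: r3 = 32 + -8 = 24 -> agrees with the log
step 11: r3 = 8 -> confirmed correct
step 12: r3 = 8 - 24 = -16 -> agrees with the log
step 13: r2 = 0 -> verified
step 14: r2 = 0 - -16 = 16 -> checks out
step 15: r1 = 3 -> in agreement
step 16: r1 = 3 + 16 = 19 -> confirmed correct
All steps check out; nothing to correct.

no error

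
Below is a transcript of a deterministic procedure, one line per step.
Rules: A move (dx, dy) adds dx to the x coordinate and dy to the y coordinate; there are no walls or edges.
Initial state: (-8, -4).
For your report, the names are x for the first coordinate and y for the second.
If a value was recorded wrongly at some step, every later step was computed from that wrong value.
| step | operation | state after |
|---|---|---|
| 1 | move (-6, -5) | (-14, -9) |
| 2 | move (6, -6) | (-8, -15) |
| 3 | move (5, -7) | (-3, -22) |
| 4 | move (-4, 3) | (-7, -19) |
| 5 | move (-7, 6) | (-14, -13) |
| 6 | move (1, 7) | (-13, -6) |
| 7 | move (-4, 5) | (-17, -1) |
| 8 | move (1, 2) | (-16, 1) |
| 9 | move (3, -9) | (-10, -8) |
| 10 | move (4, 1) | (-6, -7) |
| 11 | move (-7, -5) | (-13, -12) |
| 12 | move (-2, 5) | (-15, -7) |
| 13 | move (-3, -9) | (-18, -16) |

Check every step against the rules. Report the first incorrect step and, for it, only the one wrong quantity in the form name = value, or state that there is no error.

1. x = -8 + (-6) = -14, y = -4 + (-5) = -9 (verified)
2. x = -14 + (6) = -8, y = -9 + (-6) = -15 (consistent with the transcript)
3. x = -8 + (5) = -3, y = -15 + (-7) = -22 (confirmed correct)
4. x = -3 + (-4) = -7, y = -22 + (3) = -19 (in agreement)
5. x = -7 + (-7) = -14, y = -19 + (6) = -13 (agrees with the transcript)
6. x = -14 + (1) = -13, y = -13 + (7) = -6 (verified)
7. x = -13 + (-4) = -17, y = -6 + (5) = -1 (in agreement)
8. x = -17 + (1) = -16, y = -1 + (2) = 1 (in agreement)
9. x = -16 + (3) = -13, y = 1 + (-9) = -8 (the entry is off here)
Conclusion: step 9 carries the first error; the entry should be x = -13.

step 9, x = -13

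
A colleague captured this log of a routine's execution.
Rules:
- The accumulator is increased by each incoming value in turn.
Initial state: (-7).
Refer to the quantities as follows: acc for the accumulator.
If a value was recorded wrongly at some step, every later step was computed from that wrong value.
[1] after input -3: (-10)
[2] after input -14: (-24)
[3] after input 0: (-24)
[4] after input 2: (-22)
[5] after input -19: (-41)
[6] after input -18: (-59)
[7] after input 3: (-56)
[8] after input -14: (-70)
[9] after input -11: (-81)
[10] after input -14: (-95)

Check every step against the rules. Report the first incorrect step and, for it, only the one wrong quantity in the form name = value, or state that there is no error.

no error

Recomputing the run from the initial state:
step 1: acc = -10
step 2: acc = -24
step 3: acc = -24
step 4: acc = -22
step 5: acc = -41
step 6: acc = -59
step 7: acc = -56
step 8: acc = -70
step 9: acc = -81
step 10: acc = -95
This matches the log at every step.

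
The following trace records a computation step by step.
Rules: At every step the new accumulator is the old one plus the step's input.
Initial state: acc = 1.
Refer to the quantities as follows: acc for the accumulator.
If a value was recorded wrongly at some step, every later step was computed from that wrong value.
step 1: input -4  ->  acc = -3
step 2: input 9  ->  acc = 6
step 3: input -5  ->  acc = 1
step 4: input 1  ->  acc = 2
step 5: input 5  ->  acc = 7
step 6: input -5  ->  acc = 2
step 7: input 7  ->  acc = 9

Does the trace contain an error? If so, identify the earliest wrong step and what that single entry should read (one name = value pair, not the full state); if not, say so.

Step 1: acc = 1 + -4 = -3 — exactly as logged.
Step 2: acc = -3 + 9 = 6 — in agreement.
Step 3: acc = 6 + -5 = 1 — consistent with the trace.
Step 4: acc = 1 + 1 = 2 — verified.
Step 5: acc = 2 + 5 = 7 — exactly as logged.
Step 6: acc = 7 + -5 = 2 — matches.
Step 7: acc = 2 + 7 = 9 — verified.
No step deviates from the rules.

no error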